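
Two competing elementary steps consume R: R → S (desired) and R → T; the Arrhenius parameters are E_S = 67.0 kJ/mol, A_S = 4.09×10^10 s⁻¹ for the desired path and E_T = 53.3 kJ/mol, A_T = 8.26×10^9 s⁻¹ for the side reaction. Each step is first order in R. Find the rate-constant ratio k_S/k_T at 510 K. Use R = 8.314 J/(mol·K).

With equal orders, S_{S/T} = k_S/k_T = (A_S/A_T)·exp[(E_T−E_S)/(RT)].
(E_T−E_S)/(RT) = (53.3−67.0)×10³/(8.314×510) = -13700/4240 = -3.231.
k_S/k_T = (4.09×10^10/8.26×10^9)·exp(-3.231) = 4.952 × 0.03952 = 0.196.
Since E_S > E_T, raising the temperature improves selectivity toward S.

0.196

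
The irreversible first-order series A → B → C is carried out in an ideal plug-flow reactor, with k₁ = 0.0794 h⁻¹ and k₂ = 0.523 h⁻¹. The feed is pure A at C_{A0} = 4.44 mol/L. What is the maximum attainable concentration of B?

For a first-order series the maximum intermediate yield is C_{B,max}/C_{A0} = (k₁/k₂)^[k₂/(k₂−k₁)].
= (0.0794/0.523)^(0.523/(0.523−0.0794)) = (0.1518)^(1.179) = 0.1083.
C_{B,max} = 0.1083×4.44 = 0.481 mol/L.

0.481 mol/L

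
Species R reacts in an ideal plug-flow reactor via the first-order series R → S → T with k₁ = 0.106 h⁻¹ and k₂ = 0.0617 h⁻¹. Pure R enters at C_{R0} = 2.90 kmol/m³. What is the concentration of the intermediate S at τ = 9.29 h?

Solving the coupled first-order balances gives C_S(τ) = [k₁/(k₂−k₁)]·C_{R0}·(e^(−k₁τ) − e^(−k₂τ)).
e^(−k₁τ) = e^(−0.106×9.29) = e^(−0.9847) = 0.3735; e^(−k₂τ) = e^(−0.5732) = 0.5637.
C_S = 0.106×2.90/(0.0617−0.106) × (0.3735−0.5637) = (-6.939)×(-0.1902) = 1.320 kmol/m³.

1.32 kmol/m³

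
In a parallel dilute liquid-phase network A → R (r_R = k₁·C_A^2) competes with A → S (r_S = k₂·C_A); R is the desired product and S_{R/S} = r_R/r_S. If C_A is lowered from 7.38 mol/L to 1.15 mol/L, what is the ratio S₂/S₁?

0.156

S_{R/S} = (k₁/k₂)·C_A, so S₂/S₁ = (C_{A,2}/C_{A,1}).
= 1.15/7.38 = 0.156.
Selectivity toward R falls as C_A falls — high-concentration operation is favoured.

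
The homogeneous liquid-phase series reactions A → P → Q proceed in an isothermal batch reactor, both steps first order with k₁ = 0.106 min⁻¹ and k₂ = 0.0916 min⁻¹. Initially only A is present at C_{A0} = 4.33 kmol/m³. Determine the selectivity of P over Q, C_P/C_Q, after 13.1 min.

For first-order series with pure A initially, C_P(t) = k₁C_{A0}/(k₂−k₁)·(e^(−k₁t) − e^(−k₂t)).
e^(−k₁t) = e^(−0.106×13.1) = e^(−1.389) = 0.2494; e^(−k₂t) = e^(−1.200) = 0.3012.
C_P = 0.106×4.33/(0.0916−0.106) × (0.2494−0.3012) = (-31.87)×(-0.05178) = 1.650 kmol/m³.
C_A = C_{A0}e^(−k₁t) = 1.080 kmol/m³, so C_Q = C_{A0}−C_A−C_P = 1.600 kmol/m³; C_P/C_Q = 1.03.

1.03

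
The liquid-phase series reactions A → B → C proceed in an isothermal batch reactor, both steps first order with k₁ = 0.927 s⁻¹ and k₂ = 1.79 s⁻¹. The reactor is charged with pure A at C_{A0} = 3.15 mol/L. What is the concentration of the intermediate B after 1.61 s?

0.571 mol/L

The intermediate concentration in a first-order A→B→C sequence is C_B = k₁C_{A0}(e^(−k₁t) − e^(−k₂t))/(k₂−k₁).
e^(−k₁t) = e^(−0.927×1.61) = e^(−1.492) = 0.2248; e^(−k₂t) = e^(−2.882) = 0.05603.
C_B = 0.927×3.15/(1.79−0.927) × (0.2248−0.05603) = 3.384×0.1688 = 0.5711 mol/L.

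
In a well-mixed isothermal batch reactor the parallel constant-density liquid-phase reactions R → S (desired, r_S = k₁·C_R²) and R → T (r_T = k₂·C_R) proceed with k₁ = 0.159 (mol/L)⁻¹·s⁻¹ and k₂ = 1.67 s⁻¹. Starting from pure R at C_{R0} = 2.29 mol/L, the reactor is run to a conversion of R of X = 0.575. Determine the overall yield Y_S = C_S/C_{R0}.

0.0768

C_R = C_{R0}(1−X) = 0.9733 mol/L.
Along a PFR/batch, dC_T/dC_R = −r_T/(r_S+r_T) = −k₂/(k₂+k₁·C_R).
Integrating from C_{R0} to C_R: C_T = (1.67/0.159)·ln[(1.67+0.159·2.29)/(1.67+0.159·0.973)] = 10.50·ln(2.034/1.825) = 1.141 mol/L.
Then C_S = (C_{R0}−C_R) − C_T = 1.317 − 1.141 = 0.1759 mol/L.
Y_S = C_S/C_{R0} = 0.1759/2.29 = 0.0768.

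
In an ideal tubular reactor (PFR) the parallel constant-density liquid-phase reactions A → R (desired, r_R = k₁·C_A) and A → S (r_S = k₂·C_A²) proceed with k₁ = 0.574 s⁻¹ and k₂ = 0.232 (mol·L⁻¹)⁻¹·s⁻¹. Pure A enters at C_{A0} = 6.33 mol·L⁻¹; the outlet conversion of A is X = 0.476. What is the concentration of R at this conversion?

1.04 mol·L⁻¹

C_A = C_{A0}(1−X) = 3.317 mol·L⁻¹.
Along a PFR/batch, dC_R/dC_A = −r_R/(r_R+r_S) = −k₁/(k₁+k₂·C_A).
Integrating from C_{A0} to C_A: C_R = (0.574/0.232)·ln[(0.574+0.232·6.33)/(0.574+0.232·3.32)] = 2.474·ln(2.043/1.344) = 1.036 mol·L⁻¹.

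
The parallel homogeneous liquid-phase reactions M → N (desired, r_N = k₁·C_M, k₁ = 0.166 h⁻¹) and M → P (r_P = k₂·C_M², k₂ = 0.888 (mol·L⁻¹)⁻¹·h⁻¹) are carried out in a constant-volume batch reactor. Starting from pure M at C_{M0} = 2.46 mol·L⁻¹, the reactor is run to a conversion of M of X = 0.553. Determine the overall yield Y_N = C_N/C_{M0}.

C_M = C_{M0}(1−X) = 1.100 mol·L⁻¹.
Along a PFR/batch, dC_N/dC_M = −r_N/(r_N+r_P) = −k₁/(k₁+k₂·C_M).
Integrating from C_{M0} to C_M: C_N = (0.166/0.888)·ln[(0.166+0.888·2.46)/(0.166+0.888·1.10)] = 0.1869·ln(2.350/1.142) = 0.1349 mol·L⁻¹.
Y_N = C_N/C_{M0} = 0.1349/2.46 = 0.0548.

0.0548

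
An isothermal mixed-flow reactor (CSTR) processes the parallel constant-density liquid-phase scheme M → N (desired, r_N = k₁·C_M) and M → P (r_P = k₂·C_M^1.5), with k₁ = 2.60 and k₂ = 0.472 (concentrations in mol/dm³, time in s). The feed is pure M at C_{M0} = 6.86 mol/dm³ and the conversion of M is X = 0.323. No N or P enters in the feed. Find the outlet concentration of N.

1.59 mol/dm³

Exit C_M = C_{M0}(1−X) = 6.86×0.677 = 4.644 mol/dm³.
Rates in a CSTR are evaluated at the outlet concentration: r_N = 2.60×4.644 = 12.07, r_P = 0.472×4.644^1.5 = 4.724.
Fraction of consumed M going to N: r_N/(r_N+r_P) = 0.7188.
C_N = 0.7188·C_{M0}·X = 0.7188×6.86×0.323 = 1.59 mol/dm³.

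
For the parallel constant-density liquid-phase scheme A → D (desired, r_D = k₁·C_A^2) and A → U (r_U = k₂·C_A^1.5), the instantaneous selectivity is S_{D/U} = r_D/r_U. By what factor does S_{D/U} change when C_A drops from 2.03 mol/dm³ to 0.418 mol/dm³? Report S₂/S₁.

0.454

S_{D/U} = (k₁/k₂)·C_A^0.5, so S₂/S₁ = (C_{A,2}/C_{A,1})^0.5.
= (0.418/2.03)^0.5 = (0.2059)^0.5 = 0.454.
Selectivity toward D falls as C_A falls — high-concentration operation is favoured.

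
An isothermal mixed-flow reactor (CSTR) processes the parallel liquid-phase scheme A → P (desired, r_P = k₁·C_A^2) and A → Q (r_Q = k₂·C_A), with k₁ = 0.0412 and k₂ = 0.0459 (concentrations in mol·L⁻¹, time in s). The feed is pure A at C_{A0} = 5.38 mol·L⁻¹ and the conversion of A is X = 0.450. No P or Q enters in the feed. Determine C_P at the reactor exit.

Exit C_A = C_{A0}(1−X) = 5.38×0.550 = 2.959 mol·L⁻¹.
In a CSTR the entire volume is at exit conditions, so r_P = 0.0412×2.959^2 = 0.3607 and r_Q = 0.0459×2.959 = 0.1358.
Fraction of consumed A going to P: r_P/(r_P+r_Q) = 0.7265.
C_P = 0.7265·C_{A0}·X = 0.7265×5.38×0.450 = 1.76 mol·L⁻¹.

1.76 mol·L⁻¹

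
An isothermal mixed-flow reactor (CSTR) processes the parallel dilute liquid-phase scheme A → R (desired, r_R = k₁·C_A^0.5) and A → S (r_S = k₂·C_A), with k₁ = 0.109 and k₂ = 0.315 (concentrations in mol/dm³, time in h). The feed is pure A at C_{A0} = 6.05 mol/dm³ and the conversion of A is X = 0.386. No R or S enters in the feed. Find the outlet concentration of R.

Exit C_A = C_{A0}(1−X) = 6.05×0.614 = 3.715 mol/dm³.
In a CSTR the entire volume is at exit conditions, so r_R = 0.109×3.715^0.5 = 0.2101 and r_S = 0.315×3.715 = 1.170.
Fraction of consumed A going to R: r_R/(r_R+r_S) = 0.1522.
C_R = 0.1522·C_{A0}·X = 0.1522×6.05×0.386 = 0.355 mol/dm³.

0.355 mol/dm³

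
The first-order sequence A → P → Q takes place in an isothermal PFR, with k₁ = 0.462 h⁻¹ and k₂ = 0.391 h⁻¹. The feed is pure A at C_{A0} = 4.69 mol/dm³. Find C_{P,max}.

Evaluating C_P at τ_opt = ln(k₂/k₁)/(k₂−k₁) gives C_{P,max}/C_{A0} = (k₁/k₂)^[k₂/(k₂−k₁)].
= (0.462/0.391)^(0.391/(0.391−0.462)) = (1.182)^(-5.507) = 0.3990.
C_{P,max} = 0.3990×4.69 = 1.87 mol/dm³.

1.87 mol/dm³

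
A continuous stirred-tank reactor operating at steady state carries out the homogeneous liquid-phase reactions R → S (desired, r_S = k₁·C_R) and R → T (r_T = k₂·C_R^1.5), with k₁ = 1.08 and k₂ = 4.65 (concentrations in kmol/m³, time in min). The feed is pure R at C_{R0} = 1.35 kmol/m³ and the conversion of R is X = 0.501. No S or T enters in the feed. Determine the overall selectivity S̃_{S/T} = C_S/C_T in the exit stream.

Exit C_R = C_{R0}(1−X) = 1.35×0.499 = 0.6737 kmol/m³.
Rates in a CSTR are evaluated at the outlet concentration: r_S = 1.08×0.6737 = 0.7275, r_T = 4.65×0.6737^1.5 = 2.571.
Overall selectivity = C_S/C_T = r_Sτ/(r_Tτ) = r_S/r_T = 0.283.

0.283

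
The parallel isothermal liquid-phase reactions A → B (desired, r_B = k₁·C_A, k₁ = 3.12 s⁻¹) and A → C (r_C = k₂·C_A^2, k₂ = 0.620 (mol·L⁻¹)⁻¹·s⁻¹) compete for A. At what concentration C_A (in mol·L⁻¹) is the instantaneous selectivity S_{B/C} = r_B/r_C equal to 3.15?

1.60 mol·L⁻¹

S_{B/C} = (k₁/k₂)·C_A⁻¹ ⇒ C_A = (S·k₂/k₁)^(-1).
= (3.15×0.620/3.12)^(-1) = (0.6260)^(-1) = 1.60 mol·L⁻¹.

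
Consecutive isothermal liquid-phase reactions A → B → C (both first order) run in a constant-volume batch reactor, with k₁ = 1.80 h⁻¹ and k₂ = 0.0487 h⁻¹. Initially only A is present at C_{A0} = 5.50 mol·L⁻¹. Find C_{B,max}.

For a first-order series the maximum intermediate yield is C_{B,max}/C_{A0} = (k₁/k₂)^[k₂/(k₂−k₁)].
= (1.80/0.0487)^(0.0487/(0.0487−1.80)) = (36.96)^(-0.02781) = 0.9045.
C_{B,max} = 0.9045×5.50 = 4.97 mol·L⁻¹.

4.97 mol·L⁻¹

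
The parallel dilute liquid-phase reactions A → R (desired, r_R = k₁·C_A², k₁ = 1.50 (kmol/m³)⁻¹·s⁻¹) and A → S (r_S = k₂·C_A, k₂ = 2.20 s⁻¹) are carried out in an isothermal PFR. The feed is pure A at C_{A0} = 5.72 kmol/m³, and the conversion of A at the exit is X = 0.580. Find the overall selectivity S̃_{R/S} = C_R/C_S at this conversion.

C_A = C_{A0}(1−X) = 2.402 kmol/m³.
Along a PFR/batch, dC_S/dC_A = −r_S/(r_R+r_S) = −k₂/(k₂+k₁·C_A).
Integrating from C_{A0} to C_A: C_S = (2.20/1.50)·ln[(2.20+1.50·5.72)/(2.20+1.50·2.40)] = 1.467·ln(10.78/5.804) = 0.9082 kmol/m³.
Then C_R = (C_{A0}−C_A) − C_S = 3.318 − 0.9082 = 2.409 kmol/m³.
S̃_{R/S} = C_R/C_S = 2.409/0.9082 = 2.65.

2.65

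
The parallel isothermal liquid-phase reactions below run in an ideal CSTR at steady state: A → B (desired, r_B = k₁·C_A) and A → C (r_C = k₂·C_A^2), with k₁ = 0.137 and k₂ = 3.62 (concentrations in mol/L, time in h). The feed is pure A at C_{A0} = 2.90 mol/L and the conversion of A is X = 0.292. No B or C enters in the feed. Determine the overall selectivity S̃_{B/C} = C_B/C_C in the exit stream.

Exit C_A = C_{A0}(1−X) = 2.90×0.708 = 2.053 mol/L.
Rates in a CSTR are evaluated at the outlet concentration: r_B = 0.137×2.053 = 0.2813, r_C = 3.62×2.053^2 = 15.26.
Overall selectivity = C_B/C_C = r_Bτ/(r_Cτ) = r_B/r_C = 0.0184.

0.0184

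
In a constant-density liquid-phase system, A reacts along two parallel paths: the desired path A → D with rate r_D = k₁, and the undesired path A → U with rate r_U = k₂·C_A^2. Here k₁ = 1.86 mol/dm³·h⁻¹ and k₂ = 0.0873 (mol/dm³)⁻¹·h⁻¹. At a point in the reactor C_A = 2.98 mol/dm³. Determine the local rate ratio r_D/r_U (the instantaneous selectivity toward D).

S_{D/U} = r_D/r_U = (k₁)/(k₂·C_A^2) = (k₁/k₂)·C_A^-2.
= (1.86) / (0.0873×2.980^2) = 1.860/0.7753 = 2.40.

2.40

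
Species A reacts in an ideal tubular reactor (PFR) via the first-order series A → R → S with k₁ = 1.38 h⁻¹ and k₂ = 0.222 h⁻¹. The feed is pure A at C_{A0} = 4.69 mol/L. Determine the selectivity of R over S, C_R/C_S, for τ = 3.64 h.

The intermediate concentration in a first-order A→B→C sequence is C_R = k₁C_{A0}(e^(−k₁τ) − e^(−k₂τ))/(k₂−k₁).
e^(−k₁τ) = e^(−1.38×3.64) = e^(−5.023) = 0.006583; e^(−k₂τ) = e^(−0.8081) = 0.4457.
C_R = 1.38×4.69/(0.222−1.38) × (0.006583−0.4457) = (-5.589)×(-0.4391) = 2.454 mol/L.
C_A = C_{A0}e^(−k₁τ) = 0.03088 mol/L, so C_S = C_{A0}−C_A−C_R = 2.205 mol/L; C_R/C_S = 1.11.

1.11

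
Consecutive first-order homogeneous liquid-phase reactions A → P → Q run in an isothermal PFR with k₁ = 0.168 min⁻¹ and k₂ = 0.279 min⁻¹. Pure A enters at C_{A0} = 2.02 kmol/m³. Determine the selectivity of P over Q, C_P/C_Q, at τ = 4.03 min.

1.29

For first-order series with pure A initially, C_P(τ) = k₁C_{A0}/(k₂−k₁)·(e^(−k₁τ) − e^(−k₂τ)).
e^(−k₁τ) = e^(−0.168×4.03) = e^(−0.6770) = 0.5081; e^(−k₂τ) = e^(−1.124) = 0.3249.
C_P = 0.168×2.02/(0.279−0.168) × (0.5081−0.3249) = 3.057×0.1833 = 0.5603 kmol/m³.
C_A = C_{A0}e^(−k₁τ) = 1.026 kmol/m³, so C_Q = C_{A0}−C_A−C_P = 0.4333 kmol/m³; C_P/C_Q = 1.29.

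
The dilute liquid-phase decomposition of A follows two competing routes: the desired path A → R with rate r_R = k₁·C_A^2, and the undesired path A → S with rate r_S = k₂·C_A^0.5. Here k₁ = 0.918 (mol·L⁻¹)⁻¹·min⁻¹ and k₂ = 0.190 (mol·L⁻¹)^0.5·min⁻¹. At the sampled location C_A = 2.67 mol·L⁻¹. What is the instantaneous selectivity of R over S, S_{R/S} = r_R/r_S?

21.1

S_{R/S} = r_R/r_S = (k₁·C_A^2)/(k₂·C_A^0.5) = (k₁/k₂)·C_A^1.5.
= (0.918×2.670^2) / (0.190×2.670^0.5) = 6.544/0.3105 = 21.1.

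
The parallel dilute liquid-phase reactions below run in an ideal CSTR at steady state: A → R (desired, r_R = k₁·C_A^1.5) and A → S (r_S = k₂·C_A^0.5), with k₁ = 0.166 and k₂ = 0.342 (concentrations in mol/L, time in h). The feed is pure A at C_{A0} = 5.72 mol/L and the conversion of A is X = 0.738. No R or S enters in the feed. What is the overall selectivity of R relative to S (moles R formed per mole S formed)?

Exit C_A = C_{A0}(1−X) = 5.72×0.262 = 1.499 mol/L.
In a CSTR the entire volume is at exit conditions, so r_R = 0.166×1.499^1.5 = 0.3045 and r_S = 0.342×1.499^0.5 = 0.4187.
Overall selectivity = C_R/C_S = r_Rτ/(r_Sτ) = r_R/r_S = 0.727.

0.727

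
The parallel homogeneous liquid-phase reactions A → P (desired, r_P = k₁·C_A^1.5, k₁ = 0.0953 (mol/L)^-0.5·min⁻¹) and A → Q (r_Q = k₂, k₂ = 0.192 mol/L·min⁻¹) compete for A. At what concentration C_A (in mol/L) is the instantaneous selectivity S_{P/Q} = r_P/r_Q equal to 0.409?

0.879 mol/L

S_{P/Q} = (k₁/k₂)·C_A^1.5 ⇒ C_A = (S·k₂/k₁)^(1/1.5).
= (0.409×0.192/0.0953)^(0.6667) = (0.8240)^(0.6667) = 0.879 mol/L.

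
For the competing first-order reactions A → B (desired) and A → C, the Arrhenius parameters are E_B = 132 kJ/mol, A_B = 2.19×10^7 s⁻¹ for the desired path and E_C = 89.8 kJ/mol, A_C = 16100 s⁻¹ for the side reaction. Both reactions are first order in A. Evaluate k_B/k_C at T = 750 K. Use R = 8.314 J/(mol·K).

1.56

With equal orders, S_{B/C} = k_B/k_C = (A_B/A_C)·exp[(E_C−E_B)/(RT)].
(E_C−E_B)/(RT) = (89.8−132)×10³/(8.314×750) = -42200/6236 = -6.768.
k_B/k_C = (2.19×10^7/16100)·exp(-6.768) = 1360 × 0.001150 = 1.56.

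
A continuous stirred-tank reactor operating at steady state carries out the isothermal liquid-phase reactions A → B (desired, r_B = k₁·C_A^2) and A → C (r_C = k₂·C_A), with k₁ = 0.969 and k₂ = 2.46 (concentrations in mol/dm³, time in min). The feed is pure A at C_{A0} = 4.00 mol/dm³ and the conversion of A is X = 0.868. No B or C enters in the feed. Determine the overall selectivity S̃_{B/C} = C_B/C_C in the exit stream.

Exit C_A = C_{A0}(1−X) = 4.00×0.132 = 0.5280 mol/dm³.
In a CSTR the entire volume is at exit conditions, so r_B = 0.969×0.5280^2 = 0.2701 and r_C = 2.46×0.5280 = 1.299.
Overall selectivity = C_B/C_C = r_Bτ/(r_Cτ) = r_B/r_C = 0.208.

0.208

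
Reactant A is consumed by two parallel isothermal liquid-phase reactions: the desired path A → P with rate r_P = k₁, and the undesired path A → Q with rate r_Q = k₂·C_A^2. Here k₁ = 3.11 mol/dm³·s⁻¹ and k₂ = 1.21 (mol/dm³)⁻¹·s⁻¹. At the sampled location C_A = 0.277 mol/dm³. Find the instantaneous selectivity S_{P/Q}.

33.5

S_{P/Q} = r_P/r_Q = (k₁)/(k₂·C_A^2) = (k₁/k₂)·C_A^-2.
= (3.11) / (1.21×0.2770^2) = 3.110/0.09284 = 33.5.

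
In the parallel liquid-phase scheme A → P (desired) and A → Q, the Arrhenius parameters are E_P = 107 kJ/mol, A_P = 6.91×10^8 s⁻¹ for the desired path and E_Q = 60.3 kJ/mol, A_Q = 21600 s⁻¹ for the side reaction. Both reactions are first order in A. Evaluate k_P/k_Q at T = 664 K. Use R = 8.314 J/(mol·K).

With equal orders, S_{P/Q} = k_P/k_Q = (A_P/A_Q)·exp[(E_Q−E_P)/(RT)].
(E_Q−E_P)/(RT) = (60.3−107)×10³/(8.314×664) = -46700/5520 = -8.459.
k_P/k_Q = (6.91×10^8/21600)·exp(-8.459) = 31991 × 2.119×10^-4 = 6.78.

6.78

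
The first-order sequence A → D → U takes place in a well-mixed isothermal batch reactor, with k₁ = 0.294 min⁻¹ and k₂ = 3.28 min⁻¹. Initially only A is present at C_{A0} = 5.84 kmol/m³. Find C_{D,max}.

0.413 kmol/m³

Evaluating C_D at t_opt = ln(k₂/k₁)/(k₂−k₁) gives C_{D,max}/C_{A0} = (k₁/k₂)^[k₂/(k₂−k₁)].
= (0.294/3.28)^(3.28/(3.28−0.294)) = (0.08963)^(1.098) = 0.07069.
C_{D,max} = 0.07069×5.84 = 0.413 kmol/m³.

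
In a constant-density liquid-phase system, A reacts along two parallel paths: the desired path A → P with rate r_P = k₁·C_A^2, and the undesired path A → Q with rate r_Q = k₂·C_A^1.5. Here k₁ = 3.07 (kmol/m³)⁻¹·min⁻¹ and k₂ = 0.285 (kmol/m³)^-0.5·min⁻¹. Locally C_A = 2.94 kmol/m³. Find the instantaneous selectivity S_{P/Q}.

S_{P/Q} = r_P/r_Q = (k₁·C_A^2)/(k₂·C_A^1.5) = (k₁/k₂)·C_A^0.5.
= (3.07×2.940^2) / (0.285×2.940^1.5) = 26.54/1.437 = 18.5.
Since the desired path is higher order in A, keeping C_A high (PFR or concentrated feed) favours P.

18.5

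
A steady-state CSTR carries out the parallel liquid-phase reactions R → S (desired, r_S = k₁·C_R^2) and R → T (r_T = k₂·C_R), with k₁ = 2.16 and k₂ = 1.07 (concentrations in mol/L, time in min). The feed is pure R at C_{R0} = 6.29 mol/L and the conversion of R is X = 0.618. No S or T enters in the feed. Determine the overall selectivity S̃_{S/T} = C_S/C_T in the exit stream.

Exit C_R = C_{R0}(1−X) = 6.29×0.382 = 2.403 mol/L.
Rates in a CSTR are evaluated at the outlet concentration: r_S = 2.16×2.403^2 = 12.47, r_T = 1.07×2.403 = 2.571.
Overall selectivity = C_S/C_T = r_Sτ/(r_Tτ) = r_S/r_T = 4.85.

4.85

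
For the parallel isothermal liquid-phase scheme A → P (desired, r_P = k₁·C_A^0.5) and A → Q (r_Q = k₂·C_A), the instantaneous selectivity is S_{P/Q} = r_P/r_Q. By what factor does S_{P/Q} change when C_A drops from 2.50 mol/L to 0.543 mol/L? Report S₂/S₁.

S_{P/Q} = (k₁/k₂)·C_A^-0.5, so S₂/S₁ = (C_{A,2}/C_{A,1})^-0.5.
= (0.543/2.50)^(-0.5) = (0.2172)^(-0.5) = 2.15.

2.15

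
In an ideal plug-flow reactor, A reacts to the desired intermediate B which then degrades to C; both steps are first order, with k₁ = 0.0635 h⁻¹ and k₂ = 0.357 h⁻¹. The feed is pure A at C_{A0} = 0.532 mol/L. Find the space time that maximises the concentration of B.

For first-order series the maximum of C_B occurs at τ_opt = ln(k₂/k₁)/(k₂−k₁).
= ln(0.357/0.0635)/(0.357−0.0635) = ln(5.622)/0.2935 = 1.727/0.2935 = 5.88 h.

5.88 h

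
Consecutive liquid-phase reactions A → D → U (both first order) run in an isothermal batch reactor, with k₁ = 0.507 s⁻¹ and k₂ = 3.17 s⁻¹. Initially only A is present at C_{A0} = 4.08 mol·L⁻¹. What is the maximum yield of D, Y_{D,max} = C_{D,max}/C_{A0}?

Evaluating C_D at t_opt = ln(k₂/k₁)/(k₂−k₁) gives C_{D,max}/C_{A0} = (k₁/k₂)^[k₂/(k₂−k₁)].
= (0.507/3.17)^(3.17/(3.17−0.507)) = (0.1599)^(1.190) = 0.1128.

0.113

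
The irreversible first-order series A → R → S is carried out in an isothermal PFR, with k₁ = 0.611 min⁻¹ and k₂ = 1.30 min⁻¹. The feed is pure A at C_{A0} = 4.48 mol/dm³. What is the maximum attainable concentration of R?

Evaluating C_R at τ_opt = ln(k₂/k₁)/(k₂−k₁) gives C_{R,max}/C_{A0} = (k₁/k₂)^[k₂/(k₂−k₁)].
= (0.611/1.30)^(1.30/(1.30−0.611)) = (0.4700)^(1.887) = 0.2406.
C_{R,max} = 0.2406×4.48 = 1.08 mol/dm³.

1.08 mol/dm³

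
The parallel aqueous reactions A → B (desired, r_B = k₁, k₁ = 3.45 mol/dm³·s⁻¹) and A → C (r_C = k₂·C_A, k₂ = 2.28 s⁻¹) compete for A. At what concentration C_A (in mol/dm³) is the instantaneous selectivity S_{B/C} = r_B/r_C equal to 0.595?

S_{B/C} = (k₁/k₂)·C_A⁻¹ ⇒ C_A = (S·k₂/k₁)^(-1).
= (0.595×2.28/3.45)^(-1) = (0.3932)^(-1) = 2.54 mol/dm³.

2.54 mol/dm³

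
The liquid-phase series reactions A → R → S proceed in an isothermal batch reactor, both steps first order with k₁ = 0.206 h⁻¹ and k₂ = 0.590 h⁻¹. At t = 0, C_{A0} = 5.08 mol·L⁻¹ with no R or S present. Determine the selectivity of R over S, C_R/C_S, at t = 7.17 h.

0.175

Solving the coupled first-order balances gives C_R(t) = [k₁/(k₂−k₁)]·C_{A0}·(e^(−k₁t) − e^(−k₂t)).
e^(−k₁t) = e^(−0.206×7.17) = e^(−1.477) = 0.2283; e^(−k₂t) = e^(−4.230) = 0.01455.
C_R = 0.206×5.08/(0.590−0.206) × (0.2283−0.01455) = 2.725×0.2138 = 0.5826 mol·L⁻¹.
C_A = C_{A0}e^(−k₁t) = 1.160 mol·L⁻¹, so C_S = C_{A0}−C_A−C_R = 3.338 mol·L⁻¹; C_R/C_S = 0.175.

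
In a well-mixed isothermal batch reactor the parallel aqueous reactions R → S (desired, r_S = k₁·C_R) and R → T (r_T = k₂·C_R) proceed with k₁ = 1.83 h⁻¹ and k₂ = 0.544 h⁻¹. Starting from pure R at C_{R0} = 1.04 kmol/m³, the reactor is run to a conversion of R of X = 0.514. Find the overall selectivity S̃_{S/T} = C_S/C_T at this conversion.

C_R = C_{R0}(1−X) = 0.5054 kmol/m³.
Both paths are first order in R, so the instantaneous fraction to S is constant: dC_S/d(−C_R) = k₁/(k₁+k₂) = 0.7709.
C_S = 0.7709·(C_{R0}−C_R) = 0.7709×0.5346 = 0.412 kmol/m³.
C_T = (C_{R0}−C_R)−C_S = 0.1225 kmol/m³; S̃_{S/T} = 0.4121/0.1225 = 3.36.

3.36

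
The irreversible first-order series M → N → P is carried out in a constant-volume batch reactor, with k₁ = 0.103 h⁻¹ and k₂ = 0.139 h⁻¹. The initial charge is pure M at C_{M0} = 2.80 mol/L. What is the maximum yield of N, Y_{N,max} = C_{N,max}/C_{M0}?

At the optimum, C_{N,max}/C_{M0} = (k₁/k₂)^[k₂/(k₂−k₁)].
= (0.103/0.139)^(0.139/(0.139−0.103)) = (0.7410)^(3.861) = 0.3143.

0.314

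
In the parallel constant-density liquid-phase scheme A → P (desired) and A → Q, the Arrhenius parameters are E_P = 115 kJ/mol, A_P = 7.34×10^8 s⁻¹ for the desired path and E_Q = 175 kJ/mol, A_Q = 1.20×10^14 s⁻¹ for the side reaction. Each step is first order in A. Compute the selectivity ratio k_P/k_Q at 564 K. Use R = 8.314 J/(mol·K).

With equal orders, S_{P/Q} = k_P/k_Q = (A_P/A_Q)·exp[(E_Q−E_P)/(RT)].
(E_Q−E_P)/(RT) = (175−115)×10³/(8.314×564) = 60000/4689 = 12.80.
k_P/k_Q = (7.34×10^8/1.20×10^14)·exp(12.80) = 6.117×10^-6 × 3.606×10^5 = 2.21.

2.21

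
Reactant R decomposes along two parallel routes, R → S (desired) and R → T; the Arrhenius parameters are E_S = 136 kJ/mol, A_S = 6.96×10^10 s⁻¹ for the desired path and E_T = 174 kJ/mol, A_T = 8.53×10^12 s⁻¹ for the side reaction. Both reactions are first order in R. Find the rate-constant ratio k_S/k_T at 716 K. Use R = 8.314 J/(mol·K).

With equal orders, S_{S/T} = k_S/k_T = (A_S/A_T)·exp[(E_T−E_S)/(RT)].
(E_T−E_S)/(RT) = (174−136)×10³/(8.314×716) = 38000/5953 = 6.384.
k_S/k_T = (6.96×10^10/8.53×10^12)·exp(6.384) = 0.008159 × 592.0 = 4.83.

4.83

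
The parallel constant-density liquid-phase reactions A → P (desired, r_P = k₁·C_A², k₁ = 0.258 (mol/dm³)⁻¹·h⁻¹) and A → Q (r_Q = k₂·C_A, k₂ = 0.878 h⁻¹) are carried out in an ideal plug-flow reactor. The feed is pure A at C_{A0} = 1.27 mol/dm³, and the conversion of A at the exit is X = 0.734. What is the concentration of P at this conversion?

C_A = C_{A0}(1−X) = 0.3378 mol/dm³.
Along a PFR/batch, dC_Q/dC_A = −r_Q/(r_P+r_Q) = −k₂/(k₂+k₁·C_A).
Integrating from C_{A0} to C_A: C_Q = (0.878/0.258)·ln[(0.878+0.258·1.27)/(0.878+0.258·0.338)] = 3.403·ln(1.206/0.9652) = 0.7572 mol/dm³.
Then C_P = (C_{A0}−C_A) − C_Q = 0.9322 − 0.7572 = 0.1750 mol/dm³.

0.175 mol/dm³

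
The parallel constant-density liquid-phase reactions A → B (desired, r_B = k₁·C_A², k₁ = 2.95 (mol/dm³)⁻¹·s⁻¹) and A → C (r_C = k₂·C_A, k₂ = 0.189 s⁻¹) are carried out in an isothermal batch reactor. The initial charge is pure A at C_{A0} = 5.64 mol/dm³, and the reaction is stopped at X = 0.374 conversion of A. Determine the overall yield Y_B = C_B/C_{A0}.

0.369

C_A = C_{A0}(1−X) = 3.531 mol/dm³.
Along a PFR/batch, dC_C/dC_A = −r_C/(r_B+r_C) = −k₂/(k₂+k₁·C_A).
Integrating from C_{A0} to C_A: C_C = (0.189/2.95)·ln[(0.189+2.95·5.64)/(0.189+2.95·3.53)] = 0.06407·ln(16.83/10.60) = 0.02958 mol/dm³.
Then C_B = (C_{A0}−C_A) − C_C = 2.109 − 0.02958 = 2.080 mol/dm³.
Y_B = C_B/C_{A0} = 2.080/5.64 = 0.369.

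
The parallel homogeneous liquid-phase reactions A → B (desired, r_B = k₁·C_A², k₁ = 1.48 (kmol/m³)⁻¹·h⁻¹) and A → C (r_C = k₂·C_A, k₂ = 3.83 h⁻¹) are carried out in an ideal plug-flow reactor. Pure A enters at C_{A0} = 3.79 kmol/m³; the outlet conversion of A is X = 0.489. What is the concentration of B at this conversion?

C_A = C_{A0}(1−X) = 1.937 kmol/m³.
Along a PFR/batch, dC_C/dC_A = −r_C/(r_B+r_C) = −k₂/(k₂+k₁·C_A).
Integrating from C_{A0} to C_A: C_C = (3.83/1.48)·ln[(3.83+1.48·3.79)/(3.83+1.48·1.94)] = 2.588·ln(9.439/6.696) = 0.8884 kmol/m³.
Then C_B = (C_{A0}−C_A) − C_C = 1.853 − 0.8884 = 0.9649 kmol/m³.

0.965 kmol/m³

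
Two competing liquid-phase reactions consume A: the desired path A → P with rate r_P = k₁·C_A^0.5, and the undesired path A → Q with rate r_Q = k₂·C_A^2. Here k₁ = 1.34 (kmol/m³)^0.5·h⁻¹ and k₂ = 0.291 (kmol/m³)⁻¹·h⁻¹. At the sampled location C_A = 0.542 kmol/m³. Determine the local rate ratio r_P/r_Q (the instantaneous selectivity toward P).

11.5

S_{P/Q} = r_P/r_Q = (k₁·C_A^0.5)/(k₂·C_A^2) = (k₁/k₂)·C_A^-1.5.
= (1.34×0.5420^0.5) / (0.291×0.5420^2) = 0.9865/0.08549 = 11.5.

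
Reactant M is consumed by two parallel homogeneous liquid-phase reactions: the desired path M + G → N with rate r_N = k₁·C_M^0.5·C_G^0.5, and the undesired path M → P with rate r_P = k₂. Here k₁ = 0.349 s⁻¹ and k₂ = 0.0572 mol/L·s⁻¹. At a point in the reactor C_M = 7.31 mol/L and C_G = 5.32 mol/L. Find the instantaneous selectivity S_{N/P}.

38.0

S_{N/P} = r_N/r_P = (k₁·C_M^0.5·C_G^0.5)/(k₂) = (k₁/k₂)·C_M^0.5·C_G^0.5.
= (0.349×7.310^0.5×5.320^0.5) / (0.0572) = 2.176/0.05720 = 38.0.
Since the desired path is higher order in M, keeping C_M high (PFR or concentrated feed) favours N.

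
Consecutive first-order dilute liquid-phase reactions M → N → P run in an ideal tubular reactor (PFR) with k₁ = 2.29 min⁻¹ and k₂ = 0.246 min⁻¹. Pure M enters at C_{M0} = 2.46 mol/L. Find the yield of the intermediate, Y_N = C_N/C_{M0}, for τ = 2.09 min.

For first-order series with pure M initially, C_N(τ) = k₁C_{M0}/(k₂−k₁)·(e^(−k₁τ) − e^(−k₂τ)).
e^(−k₁τ) = e^(−2.29×2.09) = e^(−4.786) = 0.008345; e^(−k₂τ) = e^(−0.5141) = 0.5980.
C_N = 2.29×2.46/(0.246−2.29) × (0.008345−0.5980) = (-2.756)×(-0.5897) = 1.625 mol/L.
Y_N = C_N/C_{M0} = 1.625/2.46 = 0.661.

0.661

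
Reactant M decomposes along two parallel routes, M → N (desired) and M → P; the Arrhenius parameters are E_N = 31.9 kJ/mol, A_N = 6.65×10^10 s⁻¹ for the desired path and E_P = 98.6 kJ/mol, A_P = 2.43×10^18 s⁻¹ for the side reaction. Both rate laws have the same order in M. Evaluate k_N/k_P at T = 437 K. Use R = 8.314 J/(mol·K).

2.57

Since both paths have the same order in M, the concentration cancels and S_{N/P} = k_N/k_P = (A_N/A_P)·exp[(E_P−E_N)/(RT)].
(E_P−E_N)/(RT) = (98.6−31.9)×10³/(8.314×437) = 66700/3633 = 18.36.
k_N/k_P = (6.65×10^10/2.43×10^18)·exp(18.36) = 2.737×10^-8 × 9.396×10^7 = 2.57.
Since E_N < E_P, lowering the temperature improves selectivity toward N.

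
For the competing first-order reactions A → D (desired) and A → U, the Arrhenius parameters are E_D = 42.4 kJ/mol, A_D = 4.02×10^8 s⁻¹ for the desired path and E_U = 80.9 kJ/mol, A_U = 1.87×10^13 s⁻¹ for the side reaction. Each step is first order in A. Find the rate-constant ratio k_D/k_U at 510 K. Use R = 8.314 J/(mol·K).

0.189

Since both paths have the same order in A, the concentration cancels and S_{D/U} = k_D/k_U = (A_D/A_U)·exp[(E_U−E_D)/(RT)].
(E_U−E_D)/(RT) = (80.9−42.4)×10³/(8.314×510) = 38500/4240 = 9.080.
k_D/k_U = (4.02×10^8/1.87×10^13)·exp(9.080) = 2.150×10^-5 × 8777 = 0.189.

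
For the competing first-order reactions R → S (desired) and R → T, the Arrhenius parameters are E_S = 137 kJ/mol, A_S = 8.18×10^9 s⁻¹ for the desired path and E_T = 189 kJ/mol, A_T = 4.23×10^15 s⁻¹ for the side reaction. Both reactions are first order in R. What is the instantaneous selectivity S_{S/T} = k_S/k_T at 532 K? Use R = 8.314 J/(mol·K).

Since both paths have the same order in R, the concentration cancels and S_{S/T} = k_S/k_T = (A_S/A_T)·exp[(E_T−E_S)/(RT)].
(E_T−E_S)/(RT) = (189−137)×10³/(8.314×532) = 52000/4423 = 11.76.
k_S/k_T = (8.18×10^9/4.23×10^15)·exp(11.76) = 1.934×10^-6 × 1.276×10^5 = 0.247.

0.247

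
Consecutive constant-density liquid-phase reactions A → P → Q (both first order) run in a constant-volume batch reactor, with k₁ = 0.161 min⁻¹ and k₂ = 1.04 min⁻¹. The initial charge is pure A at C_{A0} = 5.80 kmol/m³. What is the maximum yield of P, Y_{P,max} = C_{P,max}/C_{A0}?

For a first-order series the maximum intermediate yield is C_{P,max}/C_{A0} = (k₁/k₂)^[k₂/(k₂−k₁)].
= (0.161/1.04)^(1.04/(1.04−0.161)) = (0.1548)^(1.183) = 0.1100.

0.110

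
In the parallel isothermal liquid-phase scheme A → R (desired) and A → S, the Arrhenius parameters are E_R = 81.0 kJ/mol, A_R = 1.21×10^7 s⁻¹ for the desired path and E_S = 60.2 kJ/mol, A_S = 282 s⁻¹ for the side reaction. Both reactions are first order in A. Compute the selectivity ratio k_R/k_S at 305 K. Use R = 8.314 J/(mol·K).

With equal orders, S_{R/S} = k_R/k_S = (A_R/A_S)·exp[(E_S−E_R)/(RT)].
(E_S−E_R)/(RT) = (60.2−81.0)×10³/(8.314×305) = -20800/2536 = -8.203.
k_R/k_S = (1.21×10^7/282)·exp(-8.203) = 42908 × 2.739×10^-4 = 11.8.
Since E_R > E_S, raising the temperature improves selectivity toward R.

11.8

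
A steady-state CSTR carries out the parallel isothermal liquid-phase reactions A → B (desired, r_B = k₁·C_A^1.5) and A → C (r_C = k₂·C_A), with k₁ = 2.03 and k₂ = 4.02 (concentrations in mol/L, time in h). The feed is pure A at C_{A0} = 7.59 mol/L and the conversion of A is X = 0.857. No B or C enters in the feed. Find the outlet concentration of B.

2.24 mol/L

Exit C_A = C_{A0}(1−X) = 7.59×0.143 = 1.085 mol/L.
Rates in a CSTR are evaluated at the outlet concentration: r_B = 2.03×1.085^1.5 = 2.295, r_C = 4.02×1.085 = 4.363.
Fraction of consumed A going to B: r_B/(r_B+r_C) = 0.3447.
C_B = 0.3447·C_{A0}·X = 0.3447×7.59×0.857 = 2.24 mol/L.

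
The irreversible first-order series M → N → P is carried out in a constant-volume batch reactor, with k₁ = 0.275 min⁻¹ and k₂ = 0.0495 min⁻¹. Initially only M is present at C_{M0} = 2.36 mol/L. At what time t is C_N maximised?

For first-order series the maximum of C_N occurs at t_opt = ln(k₂/k₁)/(k₂−k₁).
= ln(0.0495/0.275)/(0.0495−0.275) = ln(0.1800)/-0.2255 = -1.715/-0.2255 = 7.60 min.

7.60 min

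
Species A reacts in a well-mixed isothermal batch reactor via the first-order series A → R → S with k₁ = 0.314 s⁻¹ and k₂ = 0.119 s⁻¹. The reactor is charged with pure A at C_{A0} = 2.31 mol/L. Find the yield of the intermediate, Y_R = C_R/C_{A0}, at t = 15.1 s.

Solving the coupled first-order balances gives C_R(t) = [k₁/(k₂−k₁)]·C_{A0}·(e^(−k₁t) − e^(−k₂t)).
e^(−k₁t) = e^(−0.314×15.1) = e^(−4.741) = 0.008726; e^(−k₂t) = e^(−1.797) = 0.1658.
C_R = 0.314×2.31/(0.119−0.314) × (0.008726−0.1658) = (-3.720)×(-0.1571) = 0.5843 mol/L.
Y_R = C_R/C_{A0} = 0.5843/2.31 = 0.253.

0.253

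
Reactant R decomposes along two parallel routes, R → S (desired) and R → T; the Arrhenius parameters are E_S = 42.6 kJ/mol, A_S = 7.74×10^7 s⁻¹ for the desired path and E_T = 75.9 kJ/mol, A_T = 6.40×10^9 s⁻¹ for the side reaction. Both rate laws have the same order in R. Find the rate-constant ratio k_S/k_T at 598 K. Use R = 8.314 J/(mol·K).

With equal orders, S_{S/T} = k_S/k_T = (A_S/A_T)·exp[(E_T−E_S)/(RT)].
(E_T−E_S)/(RT) = (75.9−42.6)×10³/(8.314×598) = 33300/4972 = 6.698.
k_S/k_T = (7.74×10^7/6.40×10^9)·exp(6.698) = 0.01209 × 810.6 = 9.80.

9.80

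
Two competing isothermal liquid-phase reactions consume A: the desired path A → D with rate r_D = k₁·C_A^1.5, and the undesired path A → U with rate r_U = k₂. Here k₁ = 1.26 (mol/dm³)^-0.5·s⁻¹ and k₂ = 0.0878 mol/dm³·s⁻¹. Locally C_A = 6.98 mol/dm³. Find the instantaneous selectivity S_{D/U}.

S_{D/U} = r_D/r_U = (k₁·C_A^1.5)/(k₂) = (k₁/k₂)·C_A^1.5.
= (1.26×6.980^1.5) / (0.0878) = 23.24/0.08780 = 265.

265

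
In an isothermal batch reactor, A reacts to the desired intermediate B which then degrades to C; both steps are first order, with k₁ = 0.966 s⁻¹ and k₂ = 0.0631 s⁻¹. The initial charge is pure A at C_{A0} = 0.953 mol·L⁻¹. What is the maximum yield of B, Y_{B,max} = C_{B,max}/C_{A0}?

Evaluating C_B at t_opt = ln(k₂/k₁)/(k₂−k₁) gives C_{B,max}/C_{A0} = (k₁/k₂)^[k₂/(k₂−k₁)].
= (0.966/0.0631)^(0.0631/(0.0631−0.966)) = (15.31)^(-0.06989) = 0.8264.

0.826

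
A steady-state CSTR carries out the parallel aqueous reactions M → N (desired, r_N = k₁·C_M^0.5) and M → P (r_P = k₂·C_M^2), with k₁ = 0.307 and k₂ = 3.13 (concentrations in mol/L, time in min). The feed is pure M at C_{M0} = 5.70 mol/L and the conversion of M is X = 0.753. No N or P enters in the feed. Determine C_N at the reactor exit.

0.238 mol/L

Exit C_M = C_{M0}(1−X) = 5.70×0.247 = 1.408 mol/L.
A CSTR operates uniformly at the exit composition, giving r_N = 0.3643 and r_P = 6.204 (each k·C_M^n at C_M = 1.408).
Fraction of consumed M going to N: r_N/(r_N+r_P) = 0.05546.
C_N = 0.05546·C_{M0}·X = 0.05546×5.70×0.753 = 0.238 mol/L.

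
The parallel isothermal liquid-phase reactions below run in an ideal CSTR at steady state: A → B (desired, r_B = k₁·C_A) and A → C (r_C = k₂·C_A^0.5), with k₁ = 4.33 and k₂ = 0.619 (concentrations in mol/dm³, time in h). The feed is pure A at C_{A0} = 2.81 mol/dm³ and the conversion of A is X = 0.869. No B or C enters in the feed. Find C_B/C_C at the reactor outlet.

Exit C_A = C_{A0}(1−X) = 2.81×0.131 = 0.3681 mol/dm³.
Rates in a CSTR are evaluated at the outlet concentration: r_B = 4.33×0.3681 = 1.594, r_C = 0.619×0.3681^0.5 = 0.3756.
Overall selectivity = C_B/C_C = r_Bτ/(r_Cτ) = r_B/r_C = 4.24.

4.24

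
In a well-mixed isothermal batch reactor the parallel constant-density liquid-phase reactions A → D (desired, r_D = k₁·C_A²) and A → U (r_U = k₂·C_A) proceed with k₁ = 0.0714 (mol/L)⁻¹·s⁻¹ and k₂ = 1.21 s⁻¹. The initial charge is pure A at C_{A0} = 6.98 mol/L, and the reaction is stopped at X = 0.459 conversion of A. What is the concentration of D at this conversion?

0.768 mol/L

C_A = C_{A0}(1−X) = 3.776 mol/L.
Along a PFR/batch, dC_U/dC_A = −r_U/(r_D+r_U) = −k₂/(k₂+k₁·C_A).
Integrating from C_{A0} to C_A: C_U = (1.21/0.0714)·ln[(1.21+0.0714·6.98)/(1.21+0.0714·3.78)] = 16.95·ln(1.708/1.480) = 2.436 mol/L.
Then C_D = (C_{A0}−C_A) − C_U = 3.204 − 2.436 = 0.7676 mol/L.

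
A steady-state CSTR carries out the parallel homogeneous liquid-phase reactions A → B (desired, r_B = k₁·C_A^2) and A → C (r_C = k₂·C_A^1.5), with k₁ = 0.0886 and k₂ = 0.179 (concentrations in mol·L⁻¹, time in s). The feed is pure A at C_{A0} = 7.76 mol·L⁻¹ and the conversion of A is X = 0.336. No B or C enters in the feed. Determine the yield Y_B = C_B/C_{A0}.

0.178

Exit C_A = C_{A0}(1−X) = 7.76×0.664 = 5.153 mol·L⁻¹.
A CSTR operates uniformly at the exit composition, giving r_B = 2.352 and r_C = 2.094 (each k·C_A^n at C_A = 5.153).
Fraction of consumed A going to B: r_B/(r_B+r_C) = 0.5291.
C_B = 0.5291·C_{A0}·X = 0.5291×7.76×0.336 = 1.38 mol·L⁻¹; Y_B = C_B/C_{A0} = 0.178.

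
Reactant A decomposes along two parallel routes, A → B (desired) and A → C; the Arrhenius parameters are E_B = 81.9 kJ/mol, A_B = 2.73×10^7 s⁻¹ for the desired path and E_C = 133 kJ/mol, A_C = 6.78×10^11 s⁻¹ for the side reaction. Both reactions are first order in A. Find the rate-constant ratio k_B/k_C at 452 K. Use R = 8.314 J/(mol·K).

With equal orders, S_{B/C} = k_B/k_C = (A_B/A_C)·exp[(E_C−E_B)/(RT)].
(E_C−E_B)/(RT) = (133−81.9)×10³/(8.314×452) = 51100/3758 = 13.60.
k_B/k_C = (2.73×10^7/6.78×10^11)·exp(13.60) = 4.027×10^-5 × 8.045×10^5 = 32.4.
Since E_B < E_C, lowering the temperature improves selectivity toward B.

32.4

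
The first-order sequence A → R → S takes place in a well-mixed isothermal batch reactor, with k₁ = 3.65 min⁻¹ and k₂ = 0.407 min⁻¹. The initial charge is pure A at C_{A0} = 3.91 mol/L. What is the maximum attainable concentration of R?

2.97 mol/L

Evaluating C_R at t_opt = ln(k₂/k₁)/(k₂−k₁) gives C_{R,max}/C_{A0} = (k₁/k₂)^[k₂/(k₂−k₁)].
= (3.65/0.407)^(0.407/(0.407−3.65)) = (8.968)^(-0.1255) = 0.7593.
C_{R,max} = 0.7593×3.91 = 2.97 mol/L.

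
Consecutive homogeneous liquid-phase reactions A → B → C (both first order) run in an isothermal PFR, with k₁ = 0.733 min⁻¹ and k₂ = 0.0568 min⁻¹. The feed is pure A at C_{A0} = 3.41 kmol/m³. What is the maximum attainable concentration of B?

2.75 kmol/m³

For a first-order series the maximum intermediate yield is C_{B,max}/C_{A0} = (k₁/k₂)^[k₂/(k₂−k₁)].
= (0.733/0.0568)^(0.0568/(0.0568−0.733)) = (12.90)^(-0.08400) = 0.8067.
C_{B,max} = 0.8067×3.41 = 2.75 kmol/m³.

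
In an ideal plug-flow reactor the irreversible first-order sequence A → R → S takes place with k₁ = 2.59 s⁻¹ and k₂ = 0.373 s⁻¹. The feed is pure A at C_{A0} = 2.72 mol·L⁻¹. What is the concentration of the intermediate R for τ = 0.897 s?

1.96 mol·L⁻¹

For first-order series with pure A initially, C_R(τ) = k₁C_{A0}/(k₂−k₁)·(e^(−k₁τ) − e^(−k₂τ)).
e^(−k₁τ) = e^(−2.59×0.897) = e^(−2.323) = 0.09796; e^(−k₂τ) = e^(−0.3346) = 0.7156.
C_R = 2.59×2.72/(0.373−2.59) × (0.09796−0.7156) = (-3.178)×(-0.6177) = 1.963 mol·L⁻¹.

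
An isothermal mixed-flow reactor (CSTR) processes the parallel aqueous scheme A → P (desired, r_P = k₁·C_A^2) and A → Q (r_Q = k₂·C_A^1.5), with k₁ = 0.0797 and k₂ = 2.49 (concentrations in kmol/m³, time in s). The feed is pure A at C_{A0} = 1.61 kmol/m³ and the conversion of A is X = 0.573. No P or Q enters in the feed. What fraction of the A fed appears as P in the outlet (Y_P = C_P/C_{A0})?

0.0148

Exit C_A = C_{A0}(1−X) = 1.61×0.427 = 0.6875 kmol/m³.
A CSTR operates uniformly at the exit composition, giving r_P = 0.03767 and r_Q = 1.419 (each k·C_A^n at C_A = 0.6875).
Fraction of consumed A going to P: r_P/(r_P+r_Q) = 0.02585.
C_P = 0.02585·C_{A0}·X = 0.02585×1.61×0.573 = 0.0239 kmol/m³; Y_P = C_P/C_{A0} = 0.0148.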